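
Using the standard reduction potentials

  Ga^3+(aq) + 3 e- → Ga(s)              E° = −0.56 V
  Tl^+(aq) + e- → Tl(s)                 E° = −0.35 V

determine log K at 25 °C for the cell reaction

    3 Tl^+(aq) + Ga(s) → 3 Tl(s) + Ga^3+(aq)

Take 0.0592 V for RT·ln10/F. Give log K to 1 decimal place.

The Tl⁺/Tl couple is reduced (cathode); E°cell = −0.35 − (−0.56) = +0.21 V with n = 3.
At equilibrium E = 0, so log K = nE°cell / 0.0592 = (3)(+0.21) / 0.0592 = 10.6.

log K = 10.6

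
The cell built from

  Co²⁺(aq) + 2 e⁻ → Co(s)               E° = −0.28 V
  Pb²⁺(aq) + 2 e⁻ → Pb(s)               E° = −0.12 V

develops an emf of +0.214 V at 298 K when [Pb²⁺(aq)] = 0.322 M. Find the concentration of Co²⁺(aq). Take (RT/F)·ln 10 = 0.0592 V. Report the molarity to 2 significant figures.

Pb²⁺/Pb is the cathode (higher E°); E°cell = −0.12 − (−0.28) = +0.16 V with n = 2.
From the Nernst equation, log Q = n(E° − E)/0.0592 = 2·(+0.16 − (+0.214))/0.0592 = −1.824.
The balanced reaction is Pb²⁺(aq) + Co(s) → Pb(s) + Co²⁺(aq), so Q = [Co²⁺(aq)] / [Pb²⁺(aq)].
Substituting the known concentrations and solving, log [Co²⁺(aq)] = −2.316 and [Co²⁺(aq)] = 0.0048 M.

0.0048 M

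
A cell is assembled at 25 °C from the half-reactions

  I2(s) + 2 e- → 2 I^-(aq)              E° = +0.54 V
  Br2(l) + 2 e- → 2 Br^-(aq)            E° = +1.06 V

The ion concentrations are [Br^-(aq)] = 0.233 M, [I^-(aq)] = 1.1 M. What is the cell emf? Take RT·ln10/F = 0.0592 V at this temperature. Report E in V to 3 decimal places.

The Br₂/Br⁻ couple has the more positive E°, so it is the cathode; I₂/I⁻ is the anode.
The standard potential is +1.06 − (+0.54) = +0.52 V and the balanced reaction transfers n = 2 electrons.
For the overall reaction Br2(l) + 2 I^-(aq) → 2 Br^-(aq) + I2(s), Q = [Br^-(aq)]^2 / [I^-(aq)]^2 = 0.0449, giving log Q = −1.348.
By the Nernst equation, E = +0.52 − (0.0592/2)·(−1.348) = +0.560 V.

+0.560 V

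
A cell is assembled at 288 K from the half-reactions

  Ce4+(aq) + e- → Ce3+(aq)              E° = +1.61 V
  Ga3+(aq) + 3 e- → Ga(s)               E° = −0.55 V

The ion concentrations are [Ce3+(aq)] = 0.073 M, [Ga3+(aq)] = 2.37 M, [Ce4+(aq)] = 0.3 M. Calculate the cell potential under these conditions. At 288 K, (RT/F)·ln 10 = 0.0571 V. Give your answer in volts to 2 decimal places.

+2.19 V

Since E°(Ce⁴⁺/Ce³⁺) > E°(Ga³⁺/Ga), Ce⁴⁺/Ce³⁺ serves as the cathode.
E°cell = +1.61 − (−0.55) = +2.16 V, with n = 3 electrons transferred.
Balancing gives 3 Ce4+(aq) + Ga(s) → 3 Ce3+(aq) + Ga3+(aq); hence Q = ([Ce3+(aq)]^3·[Ga3+(aq)]) / [Ce4+(aq)]^3 = 0.0341 (log Q = −1.467).
Applying E = E° − (RT ln10/nF)·log Q gives +2.16 − (0.0571/3)(−1.467) = +2.19 V.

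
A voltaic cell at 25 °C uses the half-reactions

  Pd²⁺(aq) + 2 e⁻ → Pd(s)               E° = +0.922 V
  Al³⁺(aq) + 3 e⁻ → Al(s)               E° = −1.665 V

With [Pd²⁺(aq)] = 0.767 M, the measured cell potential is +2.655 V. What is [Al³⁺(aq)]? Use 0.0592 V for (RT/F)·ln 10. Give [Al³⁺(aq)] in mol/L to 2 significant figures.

The Pd²⁺/Pd couple has the larger reduction potential, so it is the cathode: E°cell = +0.922 − (−1.665) = +2.587 V and n = 6.
From the Nernst equation, log Q = n(E° − E)/0.0592 = 6·(+2.587 − (+2.655))/0.0592 = −6.892.
For 3 Pd²⁺(aq) + 2 Al(s) → 3 Pd(s) + 2 Al³⁺(aq), the reaction quotient is Q = [Al³⁺(aq)]^2 / [Pd²⁺(aq)]^3.
Solving for the unknown gives log [Al³⁺(aq)] = −3.619, so [Al³⁺(aq)] ≈ 0.00024 M.

0.00024 M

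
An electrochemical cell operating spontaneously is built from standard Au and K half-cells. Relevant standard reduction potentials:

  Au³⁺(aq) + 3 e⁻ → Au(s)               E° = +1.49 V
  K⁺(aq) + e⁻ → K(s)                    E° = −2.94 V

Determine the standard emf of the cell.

+4.43 V

The Au³⁺/Au couple has the higher E°, so Au ion is reduced (cathode) and K is oxidized (anode).
E°cell = E°(cathode) − E°(anode) = +1.49 − (−2.94) = +4.43 V.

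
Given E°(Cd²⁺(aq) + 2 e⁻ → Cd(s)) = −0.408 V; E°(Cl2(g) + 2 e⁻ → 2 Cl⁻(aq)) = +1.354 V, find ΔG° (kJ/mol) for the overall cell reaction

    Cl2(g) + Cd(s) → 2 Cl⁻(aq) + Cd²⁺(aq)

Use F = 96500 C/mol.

−340 kJ/mol

In the reaction as written Cl2(g) is reduced, so the Cl₂/Cl⁻ couple is the cathode and Cd²⁺/Cd is the anode.
E°cell = +1.354 − (−0.408) = +1.762 V; balancing electrons gives n = 2.
ΔG° = −nFE°cell = −(2)(96500)(+1.762) J/mol = −340 kJ/mol.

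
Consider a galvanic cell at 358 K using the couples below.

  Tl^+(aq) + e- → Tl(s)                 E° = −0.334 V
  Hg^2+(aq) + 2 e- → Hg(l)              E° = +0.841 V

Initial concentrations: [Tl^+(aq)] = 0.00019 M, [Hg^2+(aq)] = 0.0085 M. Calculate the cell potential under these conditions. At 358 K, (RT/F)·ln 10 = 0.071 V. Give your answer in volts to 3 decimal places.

The Hg²⁺/Hg couple has the more positive E°, so it is the cathode; Tl⁺/Tl is the anode.
E°cell = E°cat − E°an = +0.841 − (−0.334) = +1.175 V; n = 2.
The balanced reaction is Hg^2+(aq) + 2 Tl(s) → Hg(l) + 2 Tl^+(aq), so Q = [Tl^+(aq)]^2 / [Hg^2+(aq)] = 4.25×10^−6 and log Q = −5.372.
By the Nernst equation, E = +1.175 − (0.071/2)·(−5.372) = +1.366 V.

+1.366 V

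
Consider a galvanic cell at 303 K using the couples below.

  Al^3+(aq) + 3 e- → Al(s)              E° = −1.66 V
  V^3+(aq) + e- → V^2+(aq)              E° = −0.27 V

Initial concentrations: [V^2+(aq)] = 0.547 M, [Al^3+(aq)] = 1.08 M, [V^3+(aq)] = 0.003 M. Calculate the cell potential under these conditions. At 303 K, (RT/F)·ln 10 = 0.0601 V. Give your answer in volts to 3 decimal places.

+1.253 V

The V³⁺/V²⁺ couple has the more positive E°, so it is the cathode; Al³⁺/Al is the anode.
E°cell = E°cat − E°an = −0.27 − (−1.66) = +1.39 V; n = 3.
For the overall reaction 3 V^3+(aq) + Al(s) → 3 V^2+(aq) + Al^3+(aq), Q = ([V^2+(aq)]^3·[Al^3+(aq)]) / [V^3+(aq)]^3 = 6.55×10^6, giving log Q = 6.816.
E = E° − (0.0601/n)·log Q = +1.39 − (0.0601/3)(6.816) = +1.253 V.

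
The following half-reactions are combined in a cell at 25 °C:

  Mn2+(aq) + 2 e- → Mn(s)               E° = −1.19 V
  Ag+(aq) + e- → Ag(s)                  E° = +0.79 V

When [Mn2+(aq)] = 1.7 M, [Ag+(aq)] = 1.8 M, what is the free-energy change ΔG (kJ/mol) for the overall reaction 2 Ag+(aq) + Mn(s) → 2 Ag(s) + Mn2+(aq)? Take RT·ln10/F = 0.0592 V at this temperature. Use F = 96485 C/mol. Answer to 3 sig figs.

−384 kJ/mol

The standard cell potential is +0.79 − (−1.19) = +1.98 V, with n = 2 electrons in the balanced equation.
Here Q = [Mn2+(aq)] / [Ag+(aq)]^2 = 0.525 (log Q = −0.280), giving E = +1.98 − (0.0592/2)·(−0.280) = +1.9883 V.
Then ΔG = −nFE = −2 × 96485 × +1.9883 J/mol = −384 kJ/mol.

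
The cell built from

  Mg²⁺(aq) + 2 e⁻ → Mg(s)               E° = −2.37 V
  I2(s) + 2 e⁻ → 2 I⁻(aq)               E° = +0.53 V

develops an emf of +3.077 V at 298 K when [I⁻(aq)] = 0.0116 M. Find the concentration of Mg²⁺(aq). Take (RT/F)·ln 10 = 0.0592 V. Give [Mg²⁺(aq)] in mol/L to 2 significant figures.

0.0078 M

I₂/I⁻ is the cathode (higher E°); E°cell = +0.53 − (−2.37) = +2.90 V with n = 2.
Rearranging E = E° − (0.0592/n)·log Q gives log Q = 2(+2.90 − (+3.077))/0.0592 = −5.980.
For I2(s) + Mg(s) → 2 I⁻(aq) + Mg²⁺(aq), the reaction quotient is Q = [I⁻(aq)]^2·[Mg²⁺(aq)].
Isolating [Mg²⁺(aq)] in Q = 10^{−5.980} yields log [Mg²⁺(aq)] = −2.109, i.e. 0.0078 M.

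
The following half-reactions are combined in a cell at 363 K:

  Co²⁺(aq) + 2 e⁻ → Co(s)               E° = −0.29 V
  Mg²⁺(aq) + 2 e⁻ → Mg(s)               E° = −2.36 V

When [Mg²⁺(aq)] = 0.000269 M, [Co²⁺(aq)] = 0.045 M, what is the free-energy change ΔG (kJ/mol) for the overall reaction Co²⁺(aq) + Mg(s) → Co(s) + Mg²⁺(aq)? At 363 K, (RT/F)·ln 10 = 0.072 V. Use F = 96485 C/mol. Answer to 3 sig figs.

−415 kJ/mol

With Co²⁺/Co reduced at the cathode, E°cell = −0.29 − (−2.36) = +2.07 V and n = 2.
Q = [Mg²⁺(aq)] / [Co²⁺(aq)] = 0.00598, so log Q = −2.223 and E = +2.07 − (0.072/2)(−2.223) = +2.1500 V.
Then ΔG = −nFE = −2 × 96485 × +2.1500 J/mol = −415 kJ/mol.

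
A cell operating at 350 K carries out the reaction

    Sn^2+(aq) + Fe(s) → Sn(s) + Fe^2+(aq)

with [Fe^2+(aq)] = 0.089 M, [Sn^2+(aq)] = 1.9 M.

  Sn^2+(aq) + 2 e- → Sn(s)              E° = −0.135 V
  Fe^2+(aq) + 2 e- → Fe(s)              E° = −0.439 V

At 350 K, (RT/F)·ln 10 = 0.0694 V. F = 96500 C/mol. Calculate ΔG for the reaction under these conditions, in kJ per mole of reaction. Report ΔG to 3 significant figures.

−67.6 kJ/mol

With Sn²⁺/Sn reduced at the cathode, E°cell = −0.135 − (−0.439) = +0.304 V and n = 2.
Q = [Fe^2+(aq)] / [Sn^2+(aq)] = 0.0468, so log Q = −1.329 and E = +0.304 − (0.0694/2)(−1.329) = +0.3501 V.
Then ΔG = −nFE = −2 × 96500 × +0.3501 J/mol = −67.6 kJ/mol.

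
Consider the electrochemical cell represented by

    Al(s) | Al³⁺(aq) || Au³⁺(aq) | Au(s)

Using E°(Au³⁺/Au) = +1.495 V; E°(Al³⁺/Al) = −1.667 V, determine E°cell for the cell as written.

+3.162 V

By convention the left-hand electrode in cell notation is the anode (oxidation) and the right-hand electrode is the cathode (reduction).
E°cell = E°(right) − E°(left) = +1.495 − (−1.667) = +3.162 V.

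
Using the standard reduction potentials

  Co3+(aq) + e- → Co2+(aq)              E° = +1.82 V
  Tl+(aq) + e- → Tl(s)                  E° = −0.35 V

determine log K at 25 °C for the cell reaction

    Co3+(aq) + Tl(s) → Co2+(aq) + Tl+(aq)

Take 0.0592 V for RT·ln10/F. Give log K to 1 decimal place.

log K = 36.7

The Co³⁺/Co²⁺ couple is reduced (cathode); E°cell = +1.82 − (−0.35) = +2.17 V with n = 1.
At equilibrium E = 0, so log K = nE°cell / 0.0592 = (1)(+2.17) / 0.0592 = 36.7.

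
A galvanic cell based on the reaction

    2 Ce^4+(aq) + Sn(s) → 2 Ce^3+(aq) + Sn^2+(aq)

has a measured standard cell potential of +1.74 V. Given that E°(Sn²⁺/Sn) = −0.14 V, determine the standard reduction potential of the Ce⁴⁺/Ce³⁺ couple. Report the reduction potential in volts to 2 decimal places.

In the reaction as written the Ce⁴⁺/Ce³⁺ couple is reduced (cathode) and Sn²⁺/Sn is oxidized (anode), so E°cell = E°(Ce⁴⁺/Ce³⁺) − E°(Sn²⁺/Sn).
E°(Ce⁴⁺/Ce³⁺) = E°cell + E°(anode) = +1.74 + (−0.14) = +1.60 V.

+1.60 V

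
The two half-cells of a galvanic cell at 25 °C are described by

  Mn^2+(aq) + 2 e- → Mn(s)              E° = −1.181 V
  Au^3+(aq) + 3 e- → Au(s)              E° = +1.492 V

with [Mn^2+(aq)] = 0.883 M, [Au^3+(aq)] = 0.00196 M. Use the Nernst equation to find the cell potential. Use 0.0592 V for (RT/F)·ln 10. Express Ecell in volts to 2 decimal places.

The Au³⁺/Au couple has the more positive E°, so it is the cathode; Mn²⁺/Mn is the anode.
E°cell = +1.492 − (−1.181) = +2.673 V, with n = 6 electrons transferred.
The balanced reaction is 2 Au^3+(aq) + 3 Mn(s) → 2 Au(s) + 3 Mn^2+(aq), so Q = [Mn^2+(aq)]^3 / [Au^3+(aq)]^2 = 1.79×10^5 and log Q = 5.253.
By the Nernst equation, E = +2.673 − (0.0592/6)·(5.253) = +2.62 V.

+2.62 V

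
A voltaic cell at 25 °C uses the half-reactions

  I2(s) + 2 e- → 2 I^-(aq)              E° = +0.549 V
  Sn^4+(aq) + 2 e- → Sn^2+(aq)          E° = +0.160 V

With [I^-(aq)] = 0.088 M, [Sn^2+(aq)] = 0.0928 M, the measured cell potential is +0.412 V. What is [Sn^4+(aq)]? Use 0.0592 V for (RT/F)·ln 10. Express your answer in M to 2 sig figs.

2.0 M

The I₂/I⁻ couple has the larger reduction potential, so it is the cathode: E°cell = +0.549 − (+0.160) = +0.389 V and n = 2.
Since E = E° − (0.0592/n)·log Q, log Q = n(E° − E)/0.0592 = −0.777.
For I2(s) + Sn^2+(aq) → 2 I^-(aq) + Sn^4+(aq), the reaction quotient is Q = ([I^-(aq)]^2·[Sn^4+(aq)]) / [Sn^2+(aq)].
Isolating [Sn^4+(aq)] in Q = 10^{−0.777} yields log [Sn^4+(aq)] = 0.302, i.e. 2.0 M.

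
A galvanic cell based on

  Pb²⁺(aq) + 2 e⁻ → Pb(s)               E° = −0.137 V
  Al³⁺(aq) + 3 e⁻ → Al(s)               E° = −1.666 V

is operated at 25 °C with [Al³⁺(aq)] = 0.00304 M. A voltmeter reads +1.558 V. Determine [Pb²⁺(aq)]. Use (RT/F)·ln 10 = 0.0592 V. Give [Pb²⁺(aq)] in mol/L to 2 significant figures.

0.20 M

Pb²⁺/Pb is the cathode (higher E°); E°cell = −0.137 − (−1.666) = +1.529 V with n = 6.
From the Nernst equation, log Q = n(E° − E)/0.0592 = 6·(+1.529 − (+1.558))/0.0592 = −2.939.
The balanced reaction is 3 Pb²⁺(aq) + 2 Al(s) → 3 Pb(s) + 2 Al³⁺(aq), so Q = [Al³⁺(aq)]^2 / [Pb²⁺(aq)]^3.
Substituting the known concentrations and solving, log [Pb²⁺(aq)] = −0.698 and [Pb²⁺(aq)] = 0.20 M.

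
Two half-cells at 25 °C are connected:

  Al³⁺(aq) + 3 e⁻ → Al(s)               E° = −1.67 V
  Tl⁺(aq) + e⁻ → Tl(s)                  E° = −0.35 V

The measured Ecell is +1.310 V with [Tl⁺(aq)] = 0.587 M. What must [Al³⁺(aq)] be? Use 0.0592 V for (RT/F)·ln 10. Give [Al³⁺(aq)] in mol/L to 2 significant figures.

With Tl⁺/Tl at the cathode and Al³⁺/Al at the anode, E°cell = −0.35 − (−1.67) = +1.32 V (n = 3).
Since E = E° − (0.0592/n)·log Q, log Q = n(E° − E)/0.0592 = 0.507.
The balanced reaction is 3 Tl⁺(aq) + Al(s) → 3 Tl(s) + Al³⁺(aq), so Q = [Al³⁺(aq)] / [Tl⁺(aq)]^3.
Substituting the known concentrations and solving, log [Al³⁺(aq)] = −0.187 and [Al³⁺(aq)] = 0.65 M.

0.65 M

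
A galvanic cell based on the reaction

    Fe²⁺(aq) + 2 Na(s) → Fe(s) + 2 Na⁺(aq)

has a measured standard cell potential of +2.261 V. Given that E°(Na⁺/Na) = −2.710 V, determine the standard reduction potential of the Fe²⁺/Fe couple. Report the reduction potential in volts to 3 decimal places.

−0.449 V

In the reaction as written the Fe²⁺/Fe couple is reduced (cathode) and Na⁺/Na is oxidized (anode), so E°cell = E°(Fe²⁺/Fe) − E°(Na⁺/Na).
E°(Fe²⁺/Fe) = E°cell + E°(anode) = +2.261 + (−2.710) = −0.449 V.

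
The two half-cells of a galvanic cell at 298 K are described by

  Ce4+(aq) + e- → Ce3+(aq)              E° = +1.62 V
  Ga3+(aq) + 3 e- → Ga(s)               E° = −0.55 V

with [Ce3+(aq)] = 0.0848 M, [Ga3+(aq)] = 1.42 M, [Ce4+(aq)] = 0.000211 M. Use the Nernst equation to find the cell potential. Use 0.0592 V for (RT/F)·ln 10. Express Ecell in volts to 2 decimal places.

Ce⁴⁺/Ce³⁺ is reduced (cathode, E° = +1.62 V) and Ga³⁺/Ga is oxidized (anode).
E°cell = E°cat − E°an = +1.62 − (−0.55) = +2.17 V; n = 3.
The balanced reaction is 3 Ce4+(aq) + Ga(s) → 3 Ce3+(aq) + Ga3+(aq), so Q = ([Ce3+(aq)]^3·[Ga3+(aq)]) / [Ce4+(aq)]^3 = 9.22×10^7 and log Q = 7.965.
By the Nernst equation, E = +2.17 − (0.0592/3)·(7.965) = +2.01 V.

+2.01 V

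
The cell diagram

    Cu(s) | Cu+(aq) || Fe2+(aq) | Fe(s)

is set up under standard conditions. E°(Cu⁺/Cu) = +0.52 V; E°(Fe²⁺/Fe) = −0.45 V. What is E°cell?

−0.97 V

By convention the left-hand electrode in cell notation is the anode (oxidation) and the right-hand electrode is the cathode (reduction).
E°cell = E°(right) − E°(left) = −0.45 − (+0.52) = −0.97 V.
The negative sign shows that, as written, the cell would require an external voltage to drive the reaction.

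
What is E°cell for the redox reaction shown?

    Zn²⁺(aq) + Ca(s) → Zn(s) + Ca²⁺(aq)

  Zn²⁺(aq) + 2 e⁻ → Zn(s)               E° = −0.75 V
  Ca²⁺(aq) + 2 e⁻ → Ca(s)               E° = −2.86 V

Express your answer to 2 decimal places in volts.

In the reaction as written, Zn²⁺(aq) is reduced (cathode) and Ca²⁺(aq) is produced by oxidation at the anode.
E°cell = E°(cathode) − E°(anode) = −0.75 − (−2.86) = +2.11 V.

+2.11 V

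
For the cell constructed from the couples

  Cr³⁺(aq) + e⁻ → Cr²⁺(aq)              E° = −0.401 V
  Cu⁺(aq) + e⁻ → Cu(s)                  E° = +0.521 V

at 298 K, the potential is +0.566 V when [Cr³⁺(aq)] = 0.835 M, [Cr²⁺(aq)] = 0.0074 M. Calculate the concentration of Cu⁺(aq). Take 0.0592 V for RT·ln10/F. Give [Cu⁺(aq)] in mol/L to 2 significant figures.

0.00011 M

The Cu⁺/Cu couple has the larger reduction potential, so it is the cathode: E°cell = +0.521 − (−0.401) = +0.922 V and n = 1.
Rearranging E = E° − (0.0592/n)·log Q gives log Q = 1(+0.922 − (+0.566))/0.0592 = 6.014.
Balancing electrons gives Cu⁺(aq) + Cr²⁺(aq) → Cu(s) + Cr³⁺(aq); thus Q = [Cr³⁺(aq)] / ([Cu⁺(aq)]·[Cr²⁺(aq)]).
Solving for the unknown gives log [Cu⁺(aq)] = −3.962, so [Cu⁺(aq)] ≈ 0.00011 M.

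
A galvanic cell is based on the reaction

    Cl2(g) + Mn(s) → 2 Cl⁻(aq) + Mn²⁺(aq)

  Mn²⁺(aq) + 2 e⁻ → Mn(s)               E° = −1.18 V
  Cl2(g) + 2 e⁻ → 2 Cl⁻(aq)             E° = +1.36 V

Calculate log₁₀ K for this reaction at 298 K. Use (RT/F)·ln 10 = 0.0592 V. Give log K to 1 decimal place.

The Cl₂/Cl⁻ couple is reduced (cathode); E°cell = +1.36 − (−1.18) = +2.54 V with n = 2.
At equilibrium E = 0, so log K = nE°cell / 0.0592 = (2)(+2.54) / 0.0592 = 85.8.

log K = 85.8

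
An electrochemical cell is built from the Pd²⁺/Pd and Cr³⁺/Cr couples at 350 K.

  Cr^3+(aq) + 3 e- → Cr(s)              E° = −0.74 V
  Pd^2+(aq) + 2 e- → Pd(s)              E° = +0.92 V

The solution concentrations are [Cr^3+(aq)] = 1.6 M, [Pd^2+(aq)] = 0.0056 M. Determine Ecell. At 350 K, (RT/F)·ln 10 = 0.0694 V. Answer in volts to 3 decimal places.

Pd²⁺/Pd is reduced (cathode, E° = +0.92 V) and Cr³⁺/Cr is oxidized (anode).
E°cell = +0.92 − (−0.74) = +1.66 V, with n = 6 electrons transferred.
Balancing gives 3 Pd^2+(aq) + 2 Cr(s) → 3 Pd(s) + 2 Cr^3+(aq); hence Q = [Cr^3+(aq)]^2 / [Pd^2+(aq)]^3 = 1.46×10^7 (log Q = 7.164).
By the Nernst equation, E = +1.66 − (0.0694/6)·(7.164) = +1.577 V.

+1.577 V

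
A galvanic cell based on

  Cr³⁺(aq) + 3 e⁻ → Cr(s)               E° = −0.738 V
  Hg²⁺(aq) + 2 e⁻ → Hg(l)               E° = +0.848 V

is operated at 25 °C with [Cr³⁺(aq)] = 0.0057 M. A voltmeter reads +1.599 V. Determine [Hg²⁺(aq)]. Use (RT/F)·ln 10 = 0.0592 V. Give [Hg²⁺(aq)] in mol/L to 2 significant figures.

The Hg²⁺/Hg couple has the larger reduction potential, so it is the cathode: E°cell = +0.848 − (−0.738) = +1.586 V and n = 6.
Rearranging E = E° − (0.0592/n)·log Q gives log Q = 6(+1.586 − (+1.599))/0.0592 = −1.318.
The balanced reaction is 3 Hg²⁺(aq) + 2 Cr(s) → 3 Hg(l) + 2 Cr³⁺(aq), so Q = [Cr³⁺(aq)]^2 / [Hg²⁺(aq)]^3.
Isolating [Hg²⁺(aq)] in Q = 10^{−1.318} yields log [Hg²⁺(aq)] = −1.057, i.e. 0.088 M.

0.088 M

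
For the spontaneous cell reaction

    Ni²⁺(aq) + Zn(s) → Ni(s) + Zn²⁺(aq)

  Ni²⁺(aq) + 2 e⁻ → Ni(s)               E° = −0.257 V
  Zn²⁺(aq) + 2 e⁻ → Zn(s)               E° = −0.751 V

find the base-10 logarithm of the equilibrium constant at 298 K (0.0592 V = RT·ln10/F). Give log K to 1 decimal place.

The Ni²⁺/Ni couple is reduced (cathode); E°cell = −0.257 − (−0.751) = +0.494 V with n = 2.
At equilibrium E = 0, so log K = nE°cell / 0.0592 = (2)(+0.494) / 0.0592 = 16.7.

log K = 16.7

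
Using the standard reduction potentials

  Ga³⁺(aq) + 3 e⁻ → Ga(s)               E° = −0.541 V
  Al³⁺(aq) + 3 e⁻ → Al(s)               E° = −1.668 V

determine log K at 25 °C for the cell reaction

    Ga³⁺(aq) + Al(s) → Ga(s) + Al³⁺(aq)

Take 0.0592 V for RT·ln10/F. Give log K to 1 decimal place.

log K = 57.1

The Ga³⁺/Ga couple is reduced (cathode); E°cell = −0.541 − (−1.668) = +1.127 V with n = 3.
At equilibrium E = 0, so log K = nE°cell / 0.0592 = (3)(+1.127) / 0.0592 = 57.1.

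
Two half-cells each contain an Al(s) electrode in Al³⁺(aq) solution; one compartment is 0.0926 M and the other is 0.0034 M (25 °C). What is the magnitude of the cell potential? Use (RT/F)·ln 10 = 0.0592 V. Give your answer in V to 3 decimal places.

For a concentration cell E°cell = 0, since both electrodes use the same couple.
The compartment with the higher Al³⁺(aq) concentration (0.0926 M) acts as the cathode; ions are reduced there and produced at the dilute (0.0034 M) anode.
With n = 3, Ecell = −(0.0592/3)·log([dilute]/[conc]) = −(0.0592/3)·log(0.0034/0.0926) = +0.028 V.

0.028 V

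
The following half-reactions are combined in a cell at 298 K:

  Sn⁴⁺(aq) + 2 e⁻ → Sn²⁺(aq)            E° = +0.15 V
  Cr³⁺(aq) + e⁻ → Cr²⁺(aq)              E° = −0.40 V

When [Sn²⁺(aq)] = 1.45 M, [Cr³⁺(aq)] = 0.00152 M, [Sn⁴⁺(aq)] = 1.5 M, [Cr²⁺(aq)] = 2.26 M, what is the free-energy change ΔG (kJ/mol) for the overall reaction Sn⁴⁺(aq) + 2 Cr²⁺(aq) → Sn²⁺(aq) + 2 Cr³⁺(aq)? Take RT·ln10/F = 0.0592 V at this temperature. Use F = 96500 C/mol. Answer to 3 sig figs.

With Sn⁴⁺/Sn²⁺ reduced at the cathode, E°cell = +0.15 − (−0.40) = +0.55 V and n = 2.
Q = ([Sn²⁺(aq)]·[Cr³⁺(aq)]^2) / ([Sn⁴⁺(aq)]·[Cr²⁺(aq)]^2) = 4.37×10^−7, so log Q = −6.359 and E = +0.55 − (0.0592/2)(−6.359) = +0.7382 V.
ΔG = −nFE = −(2)(96500)(+0.7382) J/mol = −142 kJ/mol.

−142 kJ/mol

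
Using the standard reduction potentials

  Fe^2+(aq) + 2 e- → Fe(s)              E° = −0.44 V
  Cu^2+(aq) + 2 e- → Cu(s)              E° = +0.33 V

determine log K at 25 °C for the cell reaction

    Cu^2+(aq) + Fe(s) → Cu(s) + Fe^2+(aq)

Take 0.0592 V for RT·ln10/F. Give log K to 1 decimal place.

The Cu²⁺/Cu couple is reduced (cathode); E°cell = +0.33 − (−0.44) = +0.77 V with n = 2.
At equilibrium E = 0, so log K = nE°cell / 0.0592 = (2)(+0.77) / 0.0592 = 26.0.

log K = 26.0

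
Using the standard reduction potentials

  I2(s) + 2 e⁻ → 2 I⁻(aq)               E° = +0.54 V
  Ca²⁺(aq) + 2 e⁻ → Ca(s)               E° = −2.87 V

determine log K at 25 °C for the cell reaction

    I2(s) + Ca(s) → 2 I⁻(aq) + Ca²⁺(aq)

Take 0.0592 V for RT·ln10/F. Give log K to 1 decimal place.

log K = 115.2

The I₂/I⁻ couple is reduced (cathode); E°cell = +0.54 − (−2.87) = +3.41 V with n = 2.
At equilibrium E = 0, so log K = nE°cell / 0.0592 = (2)(+3.41) / 0.0592 = 115.2.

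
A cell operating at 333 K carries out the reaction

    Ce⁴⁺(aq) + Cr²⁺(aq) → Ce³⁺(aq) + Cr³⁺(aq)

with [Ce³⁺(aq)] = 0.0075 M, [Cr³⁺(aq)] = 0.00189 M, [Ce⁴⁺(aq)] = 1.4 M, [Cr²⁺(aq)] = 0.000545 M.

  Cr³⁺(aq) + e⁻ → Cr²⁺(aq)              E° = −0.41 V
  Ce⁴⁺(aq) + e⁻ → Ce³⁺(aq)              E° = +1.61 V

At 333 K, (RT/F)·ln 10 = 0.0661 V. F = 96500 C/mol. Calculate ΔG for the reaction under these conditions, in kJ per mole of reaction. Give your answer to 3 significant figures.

−206 kJ/mol

The standard cell potential is +1.61 − (−0.41) = +2.02 V, with n = 1 electron in the balanced equation.
Q = ([Ce³⁺(aq)]·[Cr³⁺(aq)]) / ([Ce⁴⁺(aq)]·[Cr²⁺(aq)]) = 0.0186, so log Q = −1.731 and E = +2.02 − (0.0661/1)(−1.731) = +2.1344 V.
Finally ΔG = −nFE = −(1)(96500 C/mol)(+2.1344 V) = −206 kJ/mol.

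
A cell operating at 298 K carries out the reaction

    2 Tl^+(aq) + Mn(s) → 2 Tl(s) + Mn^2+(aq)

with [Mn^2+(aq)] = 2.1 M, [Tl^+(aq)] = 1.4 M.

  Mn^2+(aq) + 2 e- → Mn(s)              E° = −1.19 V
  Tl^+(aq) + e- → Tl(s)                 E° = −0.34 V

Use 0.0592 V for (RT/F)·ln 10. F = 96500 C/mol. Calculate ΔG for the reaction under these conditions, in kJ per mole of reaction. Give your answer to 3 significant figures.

E°cell = −0.34 − (−1.19) = +0.85 V; the balanced reaction transfers n = 2 electrons.
Here Q = [Mn^2+(aq)] / [Tl^+(aq)]^2 = 1.07 (log Q = 0.030), giving E = +0.85 − (0.0592/2)·(0.030) = +0.8491 V.
Finally ΔG = −nFE = −(2)(96500 C/mol)(+0.8491 V) = −164 kJ/mol.

−164 kJ/mol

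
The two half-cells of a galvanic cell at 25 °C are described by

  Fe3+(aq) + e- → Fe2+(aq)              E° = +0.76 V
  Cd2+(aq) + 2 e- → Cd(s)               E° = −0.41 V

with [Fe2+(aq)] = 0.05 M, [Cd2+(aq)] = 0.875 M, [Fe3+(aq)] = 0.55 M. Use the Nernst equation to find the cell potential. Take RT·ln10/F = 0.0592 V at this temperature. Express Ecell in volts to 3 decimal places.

Fe³⁺/Fe²⁺ is reduced (cathode, E° = +0.76 V) and Cd²⁺/Cd is oxidized (anode).
E°cell = +0.76 − (−0.41) = +1.17 V, with n = 2 electrons transferred.
For the overall reaction 2 Fe3+(aq) + Cd(s) → 2 Fe2+(aq) + Cd2+(aq), Q = ([Fe2+(aq)]^2·[Cd2+(aq)]) / [Fe3+(aq)]^2 = 0.00723, giving log Q = −2.141.
E = E° − (0.0592/n)·log Q = +1.17 − (0.0592/2)(−2.141) = +1.233 V.

+1.233 V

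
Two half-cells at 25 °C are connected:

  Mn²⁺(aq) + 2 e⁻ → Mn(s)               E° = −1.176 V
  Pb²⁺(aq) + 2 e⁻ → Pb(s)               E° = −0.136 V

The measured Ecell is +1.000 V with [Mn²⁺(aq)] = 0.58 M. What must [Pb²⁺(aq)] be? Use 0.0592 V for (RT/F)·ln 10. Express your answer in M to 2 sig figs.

Pb²⁺/Pb is the cathode (higher E°); E°cell = −0.136 − (−1.176) = +1.040 V with n = 2.
Rearranging E = E° − (0.0592/n)·log Q gives log Q = 2(+1.040 − (+1.000))/0.0592 = 1.351.
The balanced reaction is Pb²⁺(aq) + Mn(s) → Pb(s) + Mn²⁺(aq), so Q = [Mn²⁺(aq)] / [Pb²⁺(aq)].
Isolating [Pb²⁺(aq)] in Q = 10^{1.351} yields log [Pb²⁺(aq)] = −1.588, i.e. 0.026 M.

0.026 M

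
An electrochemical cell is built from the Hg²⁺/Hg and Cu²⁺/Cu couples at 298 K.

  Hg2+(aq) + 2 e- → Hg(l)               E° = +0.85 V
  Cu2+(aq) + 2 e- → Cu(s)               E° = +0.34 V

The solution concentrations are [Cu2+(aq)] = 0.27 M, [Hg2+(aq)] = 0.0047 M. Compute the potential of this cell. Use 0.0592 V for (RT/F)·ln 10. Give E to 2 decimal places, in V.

+0.46 V

Since E°(Hg²⁺/Hg) > E°(Cu²⁺/Cu), Hg²⁺/Hg serves as the cathode.
The standard potential is +0.85 − (+0.34) = +0.51 V and the balanced reaction transfers n = 2 electrons.
The balanced reaction is Hg2+(aq) + Cu(s) → Hg(l) + Cu2+(aq), so Q = [Cu2+(aq)] / [Hg2+(aq)] = 57.4 and log Q = 1.759.
E = E° − (0.0592/n)·log Q = +0.51 − (0.0592/2)(1.759) = +0.46 V.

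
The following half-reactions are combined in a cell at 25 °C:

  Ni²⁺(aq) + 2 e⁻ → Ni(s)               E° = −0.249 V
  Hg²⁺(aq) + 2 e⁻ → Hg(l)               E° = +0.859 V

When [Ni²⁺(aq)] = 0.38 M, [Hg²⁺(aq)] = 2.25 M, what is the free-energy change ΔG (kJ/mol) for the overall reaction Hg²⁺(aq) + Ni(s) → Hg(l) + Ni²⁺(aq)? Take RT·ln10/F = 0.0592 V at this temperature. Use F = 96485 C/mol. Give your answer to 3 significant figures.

E°cell = +0.859 − (−0.249) = +1.108 V; the balanced reaction transfers n = 2 electrons.
The reaction quotient is [Ni²⁺(aq)] / [Hg²⁺(aq)] = 0.169; by Nernst, E = +1.108 − (0.0592/2)(−0.772) = +1.1309 V.
Finally ΔG = −nFE = −(2)(96485 C/mol)(+1.1309 V) = −218 kJ/mol.

−218 kJ/mol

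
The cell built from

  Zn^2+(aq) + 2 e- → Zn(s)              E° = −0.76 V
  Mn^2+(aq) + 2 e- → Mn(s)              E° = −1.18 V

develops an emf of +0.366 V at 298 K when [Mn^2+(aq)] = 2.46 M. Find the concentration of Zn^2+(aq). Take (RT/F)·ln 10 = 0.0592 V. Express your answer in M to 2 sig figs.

0.037 M

The Zn²⁺/Zn couple has the larger reduction potential, so it is the cathode: E°cell = −0.76 − (−1.18) = +0.42 V and n = 2.
Since E = E° − (0.0592/n)·log Q, log Q = n(E° − E)/0.0592 = 1.824.
Balancing electrons gives Zn^2+(aq) + Mn(s) → Zn(s) + Mn^2+(aq); thus Q = [Mn^2+(aq)] / [Zn^2+(aq)].
Substituting the known concentrations and solving, log [Zn^2+(aq)] = −1.433 and [Zn^2+(aq)] = 0.037 M.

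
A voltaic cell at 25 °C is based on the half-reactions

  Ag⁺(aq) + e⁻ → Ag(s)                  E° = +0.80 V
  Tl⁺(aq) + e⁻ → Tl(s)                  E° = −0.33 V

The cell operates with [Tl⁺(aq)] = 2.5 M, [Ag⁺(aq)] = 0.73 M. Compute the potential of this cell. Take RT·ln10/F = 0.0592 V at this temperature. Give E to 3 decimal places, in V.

The Ag⁺/Ag couple has the more positive E°, so it is the cathode; Tl⁺/Tl is the anode.
E°cell = +0.80 − (−0.33) = +1.13 V, with n = 1 electron transferred.
The balanced reaction is Ag⁺(aq) + Tl(s) → Ag(s) + Tl⁺(aq), so Q = [Tl⁺(aq)] / [Ag⁺(aq)] = 3.42 and log Q = 0.535.
E = E° − (0.0592/n)·log Q = +1.13 − (0.0592/1)(0.535) = +1.098 V.

+1.098 V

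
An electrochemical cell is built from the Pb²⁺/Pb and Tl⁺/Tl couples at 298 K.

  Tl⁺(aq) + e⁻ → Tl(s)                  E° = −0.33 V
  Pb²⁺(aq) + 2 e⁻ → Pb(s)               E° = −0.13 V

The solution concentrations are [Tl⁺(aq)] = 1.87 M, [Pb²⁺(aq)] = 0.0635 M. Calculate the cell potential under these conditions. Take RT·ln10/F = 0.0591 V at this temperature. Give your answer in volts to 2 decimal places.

+0.15 V

The Pb²⁺/Pb couple has the more positive E°, so it is the cathode; Tl⁺/Tl is the anode.
E°cell = −0.13 − (−0.33) = +0.20 V, with n = 2 electrons transferred.
The balanced reaction is Pb²⁺(aq) + 2 Tl(s) → Pb(s) + 2 Tl⁺(aq), so Q = [Tl⁺(aq)]^2 / [Pb²⁺(aq)] = 55.1 and log Q = 1.741.
E = E° − (0.0591/n)·log Q = +0.20 − (0.0591/2)(1.741) = +0.15 V.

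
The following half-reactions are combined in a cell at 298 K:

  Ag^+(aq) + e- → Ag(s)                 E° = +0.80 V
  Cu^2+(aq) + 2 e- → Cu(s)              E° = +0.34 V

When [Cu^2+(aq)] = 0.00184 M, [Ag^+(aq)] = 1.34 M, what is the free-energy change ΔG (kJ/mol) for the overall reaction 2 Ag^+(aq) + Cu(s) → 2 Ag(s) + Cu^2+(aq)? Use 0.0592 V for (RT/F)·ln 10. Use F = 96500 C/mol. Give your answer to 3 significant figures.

−106 kJ/mol

The standard cell potential is +0.80 − (+0.34) = +0.46 V, with n = 2 electrons in the balanced equation.
Q = [Cu^2+(aq)] / [Ag^+(aq)]^2 = 0.00102, so log Q = −2.989 and E = +0.46 − (0.0592/2)(−2.989) = +0.5485 V.
Then ΔG = −nFE = −2 × 96500 × +0.5485 J/mol = −106 kJ/mol.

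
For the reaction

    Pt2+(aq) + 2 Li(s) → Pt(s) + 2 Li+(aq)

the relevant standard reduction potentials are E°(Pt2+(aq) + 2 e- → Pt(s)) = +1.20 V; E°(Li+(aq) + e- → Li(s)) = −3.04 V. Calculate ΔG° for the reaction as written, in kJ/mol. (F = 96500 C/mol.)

In the reaction as written Pt2+(aq) is reduced, so the Pt²⁺/Pt couple is the cathode and Li⁺/Li is the anode.
E°cell = +1.20 − (−3.04) = +4.24 V; balancing electrons gives n = 2.
ΔG° = −nFE°cell = −(2)(96500)(+4.24) J/mol = −818 kJ/mol.

−818 kJ/mol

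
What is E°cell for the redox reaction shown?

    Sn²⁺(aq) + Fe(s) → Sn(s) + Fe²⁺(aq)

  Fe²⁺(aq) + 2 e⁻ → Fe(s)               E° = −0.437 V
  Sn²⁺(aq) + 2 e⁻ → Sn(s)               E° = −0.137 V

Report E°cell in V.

+0.300 V

Sn²⁺(aq) gains electrons, so the Sn²⁺/Sn couple is the cathode; the Fe²⁺/Fe couple is the anode.
E°cell = E°(cathode) − E°(anode) = −0.137 − (−0.437) = +0.300 V.
The positive value indicates the reaction is spontaneous as written.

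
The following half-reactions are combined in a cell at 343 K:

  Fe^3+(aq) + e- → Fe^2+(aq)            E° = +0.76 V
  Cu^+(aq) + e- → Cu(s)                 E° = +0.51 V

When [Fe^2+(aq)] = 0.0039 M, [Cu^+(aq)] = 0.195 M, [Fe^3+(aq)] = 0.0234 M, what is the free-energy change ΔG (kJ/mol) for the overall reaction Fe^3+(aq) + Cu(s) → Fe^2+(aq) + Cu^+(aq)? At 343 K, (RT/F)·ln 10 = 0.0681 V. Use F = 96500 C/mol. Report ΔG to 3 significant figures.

E°cell = +0.76 − (+0.51) = +0.25 V; the balanced reaction transfers n = 1 electron.
The reaction quotient is ([Fe^2+(aq)]·[Cu^+(aq)]) / [Fe^3+(aq)] = 0.0325; by Nernst, E = +0.25 − (0.0681/1)(−1.488) = +0.3513 V.
ΔG = −nFE = −(1)(96500)(+0.3513) J/mol = −33.9 kJ/mol.

−33.9 kJ/mol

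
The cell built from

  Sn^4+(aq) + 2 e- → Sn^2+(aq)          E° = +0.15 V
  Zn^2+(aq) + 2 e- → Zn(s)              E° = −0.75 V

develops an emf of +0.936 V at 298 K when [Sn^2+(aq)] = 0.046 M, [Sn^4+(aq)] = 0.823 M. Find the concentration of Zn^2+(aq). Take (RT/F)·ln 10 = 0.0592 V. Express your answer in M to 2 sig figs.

The Sn⁴⁺/Sn²⁺ couple has the larger reduction potential, so it is the cathode: E°cell = +0.15 − (−0.75) = +0.90 V and n = 2.
From the Nernst equation, log Q = n(E° − E)/0.0592 = 2·(+0.90 − (+0.936))/0.0592 = −1.216.
The balanced reaction is Sn^4+(aq) + Zn(s) → Sn^2+(aq) + Zn^2+(aq), so Q = ([Sn^2+(aq)]·[Zn^2+(aq)]) / [Sn^4+(aq)].
Solving for the unknown gives log [Zn^2+(aq)] = 0.037, so [Zn^2+(aq)] ≈ 1.1 M.

1.1 M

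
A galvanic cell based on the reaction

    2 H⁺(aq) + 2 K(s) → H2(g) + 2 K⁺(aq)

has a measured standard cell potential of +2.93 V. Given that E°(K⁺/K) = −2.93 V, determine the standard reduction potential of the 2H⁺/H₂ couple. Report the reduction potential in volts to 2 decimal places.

In the reaction as written the 2H⁺/H₂ couple is reduced (cathode) and K⁺/K is oxidized (anode), so E°cell = E°(2H⁺/H₂) − E°(K⁺/K).
E°(2H⁺/H₂) = E°cell + E°(anode) = +2.93 + (−2.93) = +0.00 V.

+0.00 V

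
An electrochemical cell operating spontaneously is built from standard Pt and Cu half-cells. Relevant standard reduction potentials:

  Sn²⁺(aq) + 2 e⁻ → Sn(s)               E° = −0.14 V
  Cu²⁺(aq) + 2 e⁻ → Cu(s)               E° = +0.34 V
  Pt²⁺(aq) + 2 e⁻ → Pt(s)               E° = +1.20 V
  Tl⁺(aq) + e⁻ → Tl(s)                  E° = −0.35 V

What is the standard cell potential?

+0.86 V

Of the two couples in this cell, the one with the more positive reduction potential is reduced at the cathode: here that is Pt²⁺/Pt (+1.20 V); Cu²⁺/Cu (+0.34 V) is the anode.
E°cell = E°(cathode) − E°(anode) = +1.20 − (+0.34) = +0.86 V.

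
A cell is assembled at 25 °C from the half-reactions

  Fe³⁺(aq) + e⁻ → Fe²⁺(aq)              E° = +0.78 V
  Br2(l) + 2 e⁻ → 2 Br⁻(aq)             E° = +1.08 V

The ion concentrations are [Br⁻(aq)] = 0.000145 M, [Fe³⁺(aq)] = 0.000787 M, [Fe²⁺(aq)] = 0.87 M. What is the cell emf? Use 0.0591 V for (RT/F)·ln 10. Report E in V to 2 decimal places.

Br₂/Br⁻ is reduced (cathode, E° = +1.08 V) and Fe³⁺/Fe²⁺ is oxidized (anode).
E°cell = +1.08 − (+0.78) = +0.30 V, with n = 2 electrons transferred.
For the overall reaction Br2(l) + 2 Fe²⁺(aq) → 2 Br⁻(aq) + 2 Fe³⁺(aq), Q = ([Br⁻(aq)]^2·[Fe³⁺(aq)]^2) / [Fe²⁺(aq)]^2 = 1.72×10^−14, giving log Q = −13.764.
Applying E = E° − (RT ln10/nF)·log Q gives +0.30 − (0.0591/2)(−13.764) = +0.71 V.

+0.71 V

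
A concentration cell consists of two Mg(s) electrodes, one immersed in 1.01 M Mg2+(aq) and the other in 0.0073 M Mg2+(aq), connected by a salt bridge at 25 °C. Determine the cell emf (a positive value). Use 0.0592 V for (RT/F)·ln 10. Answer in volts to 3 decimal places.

0.063 V

For a concentration cell E°cell = 0, since both electrodes use the same couple.
The compartment with the higher Mg2+(aq) concentration (1.01 M) acts as the cathode; ions are reduced there and produced at the dilute (0.0073 M) anode.
With n = 2, Ecell = −(0.0592/2)·log([dilute]/[conc]) = −(0.0592/2)·log(0.0073/1.01) = +0.063 V.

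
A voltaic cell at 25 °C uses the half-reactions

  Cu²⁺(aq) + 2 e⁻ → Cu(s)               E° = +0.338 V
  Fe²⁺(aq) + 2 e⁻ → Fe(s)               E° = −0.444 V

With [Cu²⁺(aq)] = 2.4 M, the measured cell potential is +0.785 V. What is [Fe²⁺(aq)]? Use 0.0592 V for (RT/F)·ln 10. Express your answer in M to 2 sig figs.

1.9 M

With Cu²⁺/Cu at the cathode and Fe²⁺/Fe at the anode, E°cell = +0.338 − (−0.444) = +0.782 V (n = 2).
From the Nernst equation, log Q = n(E° − E)/0.0592 = 2·(+0.782 − (+0.785))/0.0592 = −0.101.
The balanced reaction is Cu²⁺(aq) + Fe(s) → Cu(s) + Fe²⁺(aq), so Q = [Fe²⁺(aq)] / [Cu²⁺(aq)].
Substituting the known concentrations and solving, log [Fe²⁺(aq)] = 0.279 and [Fe²⁺(aq)] = 1.9 M.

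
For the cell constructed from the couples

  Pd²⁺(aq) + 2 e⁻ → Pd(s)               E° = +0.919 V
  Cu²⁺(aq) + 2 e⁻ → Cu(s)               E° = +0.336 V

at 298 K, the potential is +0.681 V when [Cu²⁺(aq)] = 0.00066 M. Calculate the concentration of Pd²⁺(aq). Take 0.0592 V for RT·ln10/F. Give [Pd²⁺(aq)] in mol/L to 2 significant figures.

1.4 M

With Pd²⁺/Pd at the cathode and Cu²⁺/Cu at the anode, E°cell = +0.919 − (+0.336) = +0.583 V (n = 2).
Rearranging E = E° − (0.0592/n)·log Q gives log Q = 2(+0.583 − (+0.681))/0.0592 = −3.311.
Balancing electrons gives Pd²⁺(aq) + Cu(s) → Pd(s) + Cu²⁺(aq); thus Q = [Cu²⁺(aq)] / [Pd²⁺(aq)].
Isolating [Pd²⁺(aq)] in Q = 10^{−3.311} yields log [Pd²⁺(aq)] = 0.131, i.e. 1.4 M.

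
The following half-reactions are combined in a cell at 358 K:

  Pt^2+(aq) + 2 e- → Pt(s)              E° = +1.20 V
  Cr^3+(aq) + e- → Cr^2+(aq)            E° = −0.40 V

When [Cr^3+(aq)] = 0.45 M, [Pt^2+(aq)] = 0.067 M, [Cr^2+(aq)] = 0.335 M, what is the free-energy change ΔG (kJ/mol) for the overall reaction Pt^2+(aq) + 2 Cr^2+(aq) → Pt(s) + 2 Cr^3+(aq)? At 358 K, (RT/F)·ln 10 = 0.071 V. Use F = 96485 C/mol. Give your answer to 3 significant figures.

With Pt²⁺/Pt reduced at the cathode, E°cell = +1.20 − (−0.40) = +1.60 V and n = 2.
The reaction quotient is [Cr^3+(aq)]^2 / ([Pt^2+(aq)]·[Cr^2+(aq)]^2) = 26.9; by Nernst, E = +1.60 − (0.071/2)(1.430) = +1.5492 V.
Finally ΔG = −nFE = −(2)(96485 C/mol)(+1.5492 V) = −299 kJ/mol.

−299 kJ/mol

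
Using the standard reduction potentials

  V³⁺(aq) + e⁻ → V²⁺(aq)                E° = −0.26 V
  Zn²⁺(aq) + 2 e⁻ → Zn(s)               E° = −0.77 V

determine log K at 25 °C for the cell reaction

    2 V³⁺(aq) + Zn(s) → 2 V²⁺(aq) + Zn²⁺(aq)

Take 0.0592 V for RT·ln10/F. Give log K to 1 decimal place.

The V³⁺/V²⁺ couple is reduced (cathode); E°cell = −0.26 − (−0.77) = +0.51 V with n = 2.
At equilibrium E = 0, so log K = nE°cell / 0.0592 = (2)(+0.51) / 0.0592 = 17.2.

log K = 17.2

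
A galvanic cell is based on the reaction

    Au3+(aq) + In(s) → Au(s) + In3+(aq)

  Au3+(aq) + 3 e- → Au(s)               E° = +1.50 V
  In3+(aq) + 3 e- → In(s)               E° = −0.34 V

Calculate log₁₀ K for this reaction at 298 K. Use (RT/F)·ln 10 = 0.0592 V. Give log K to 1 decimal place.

log K = 93.2

The Au³⁺/Au couple is reduced (cathode); E°cell = +1.50 − (−0.34) = +1.84 V with n = 3.
At equilibrium E = 0, so log K = nE°cell / 0.0592 = (3)(+1.84) / 0.0592 = 93.2.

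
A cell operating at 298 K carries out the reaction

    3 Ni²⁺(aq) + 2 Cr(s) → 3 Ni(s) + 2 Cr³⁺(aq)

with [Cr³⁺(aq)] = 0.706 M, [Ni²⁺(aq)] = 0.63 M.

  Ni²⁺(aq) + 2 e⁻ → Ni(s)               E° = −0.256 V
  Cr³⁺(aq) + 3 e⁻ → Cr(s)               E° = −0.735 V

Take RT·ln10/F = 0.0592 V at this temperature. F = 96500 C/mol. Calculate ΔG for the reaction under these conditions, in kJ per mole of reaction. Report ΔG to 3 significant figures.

−276 kJ/mol

E°cell = −0.256 − (−0.735) = +0.479 V; the balanced reaction transfers n = 6 electrons.
The reaction quotient is [Cr³⁺(aq)]^2 / [Ni²⁺(aq)]^3 = 1.99; by Nernst, E = +0.479 − (0.0592/6)(0.300) = +0.4760 V.
Then ΔG = −nFE = −6 × 96500 × +0.4760 J/mol = −276 kJ/mol.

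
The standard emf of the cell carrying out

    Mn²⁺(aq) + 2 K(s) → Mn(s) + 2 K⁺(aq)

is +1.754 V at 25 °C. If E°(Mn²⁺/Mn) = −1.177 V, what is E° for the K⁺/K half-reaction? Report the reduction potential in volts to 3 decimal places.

−2.931 V

In the reaction as written the Mn²⁺/Mn couple is reduced (cathode) and K⁺/K is oxidized (anode), so E°cell = E°(Mn²⁺/Mn) − E°(K⁺/K).
E°(K⁺/K) = E°(cathode) − E°cell = −1.177 − (+1.754) = −2.931 V.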